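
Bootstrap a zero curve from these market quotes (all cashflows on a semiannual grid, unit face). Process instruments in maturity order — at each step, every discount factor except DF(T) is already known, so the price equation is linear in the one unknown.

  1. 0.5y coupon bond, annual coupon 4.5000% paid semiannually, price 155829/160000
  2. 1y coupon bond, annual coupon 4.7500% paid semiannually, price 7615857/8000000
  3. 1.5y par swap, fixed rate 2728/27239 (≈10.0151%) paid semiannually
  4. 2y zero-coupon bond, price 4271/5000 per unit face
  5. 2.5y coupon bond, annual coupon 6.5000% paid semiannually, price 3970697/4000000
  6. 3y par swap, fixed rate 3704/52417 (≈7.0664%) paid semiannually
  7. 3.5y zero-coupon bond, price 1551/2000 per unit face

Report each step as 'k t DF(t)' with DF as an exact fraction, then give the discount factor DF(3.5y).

1 1/2 381/400
2 1 4539/5000
3 3/2 2159/2500
4 2 4271/5000
5 5/2 1061/1250
6 3 2037/2500
7 7/2 1551/2000
DF(3.5y) = 1551/2000 ≈ 0.775500

step 1 [0.5y] bond c/2=9/400: DF=(155829/160000 − 9/400·(0))/(1+9/400) = 381/400 ≈ 0.952500
step 2 [1y] bond c/2=19/800: DF=(7615857/8000000 − 19/800·(0.952500))/(1+19/800) = 4539/5000 ≈ 0.907800
step 3 [1.5y] swap r/2=1364/27239: DF=(1 − 1364/27239·(0.952500+0.907800))/(1+1364/27239) = 2159/2500 ≈ 0.863600
step 4 [2y] zero: DF = P = 4271/5000 ≈ 0.854200
step 5 [2.5y] bond c/2=13/400: DF=(3970697/4000000 − 13/400·(0.952500+0.907800+0.863600+0.854200))/(1+13/400) = 1061/1250 ≈ 0.848800
step 6 [3y] swap r/2=1852/52417: DF=(1 − 1852/52417·(0.952500+0.907800+0.863600+0.854200+0.848800))/(1+1852/52417) = 2037/2500 ≈ 0.814800
step 7 [3.5y] zero: DF = P = 1551/2000 ≈ 0.775500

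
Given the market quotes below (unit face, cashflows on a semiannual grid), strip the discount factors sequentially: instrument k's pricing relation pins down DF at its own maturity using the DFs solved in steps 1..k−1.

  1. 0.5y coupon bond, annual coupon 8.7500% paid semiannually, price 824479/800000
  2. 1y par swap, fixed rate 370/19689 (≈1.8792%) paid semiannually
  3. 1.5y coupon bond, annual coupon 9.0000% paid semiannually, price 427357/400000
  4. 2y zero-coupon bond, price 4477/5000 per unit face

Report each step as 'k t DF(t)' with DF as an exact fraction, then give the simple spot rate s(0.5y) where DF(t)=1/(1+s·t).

1 1/2 4937/5000
2 1 1963/2000
3 3/2 586/625
4 2 4477/5000
s(0.5y) = (1/(4937/5000) − 1)/(1/2) = 126/4937 ≈ 2.5522%

step 1 [0.5y] bond c/2=7/160: DF=(824479/800000 − 7/160·(0))/(1+7/160) = 4937/5000 ≈ 0.987400
step 2 [1y] swap r/2=185/19689: DF=(1 − 185/19689·(0.987400))/(1+185/19689) = 1963/2000 ≈ 0.981500
step 3 [1.5y] bond c/2=9/200: DF=(427357/400000 − 9/200·(0.987400+0.981500))/(1+9/200) = 586/625 ≈ 0.937600
step 4 [2y] zero: DF = P = 4477/5000 ≈ 0.895400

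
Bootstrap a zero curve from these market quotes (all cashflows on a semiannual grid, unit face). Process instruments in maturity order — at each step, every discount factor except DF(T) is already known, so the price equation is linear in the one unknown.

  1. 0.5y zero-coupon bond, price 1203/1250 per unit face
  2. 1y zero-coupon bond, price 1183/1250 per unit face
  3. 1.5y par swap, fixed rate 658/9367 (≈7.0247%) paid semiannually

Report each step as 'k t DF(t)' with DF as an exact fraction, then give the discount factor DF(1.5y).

step 1 [0.5y] zero: DF = P = 1203/1250 ≈ 0.962400
step 2 [1y] zero: DF = P = 1183/1250 ≈ 0.946400
step 3 [1.5y] swap r/2=329/9367: DF=(1 − 329/9367·(0.962400+0.946400))/(1+329/9367) = 9013/10000 ≈ 0.901300

1 1/2 1203/1250
2 1 1183/1250
3 3/2 9013/10000
DF(1.5y) = 9013/10000 ≈ 0.901300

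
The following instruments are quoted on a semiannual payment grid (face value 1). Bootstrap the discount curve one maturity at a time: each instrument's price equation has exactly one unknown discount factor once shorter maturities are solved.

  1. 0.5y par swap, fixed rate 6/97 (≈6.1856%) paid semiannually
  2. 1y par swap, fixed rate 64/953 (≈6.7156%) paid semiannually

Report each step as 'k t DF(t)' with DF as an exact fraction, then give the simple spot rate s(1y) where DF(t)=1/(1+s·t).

step 1 [0.5y] swap r/2=3/97: DF=(1 − 3/97·(0))/(1+3/97) = 97/100 ≈ 0.970000
step 2 [1y] swap r/2=32/953: DF=(1 − 32/953·(0.970000))/(1+32/953) = 117/125 ≈ 0.936000

1 1/2 97/100
2 1 117/125
s(1y) = (1/(117/125) − 1)/(1) = 8/117 ≈ 6.8376%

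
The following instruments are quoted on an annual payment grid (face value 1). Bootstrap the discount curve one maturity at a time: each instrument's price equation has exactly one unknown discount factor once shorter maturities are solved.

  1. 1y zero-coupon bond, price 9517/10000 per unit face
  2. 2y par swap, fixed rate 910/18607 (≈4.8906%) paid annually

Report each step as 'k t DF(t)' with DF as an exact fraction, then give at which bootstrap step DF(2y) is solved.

step 1 [1y] zero: DF = P = 9517/10000 ≈ 0.951700
step 2 [2y] swap r/1=910/18607: DF=(1 − 910/18607·(0.951700))/(1+910/18607) = 909/1000 ≈ 0.909000

1 1 9517/10000
2 2 909/1000
DF(2y) is solved at step 2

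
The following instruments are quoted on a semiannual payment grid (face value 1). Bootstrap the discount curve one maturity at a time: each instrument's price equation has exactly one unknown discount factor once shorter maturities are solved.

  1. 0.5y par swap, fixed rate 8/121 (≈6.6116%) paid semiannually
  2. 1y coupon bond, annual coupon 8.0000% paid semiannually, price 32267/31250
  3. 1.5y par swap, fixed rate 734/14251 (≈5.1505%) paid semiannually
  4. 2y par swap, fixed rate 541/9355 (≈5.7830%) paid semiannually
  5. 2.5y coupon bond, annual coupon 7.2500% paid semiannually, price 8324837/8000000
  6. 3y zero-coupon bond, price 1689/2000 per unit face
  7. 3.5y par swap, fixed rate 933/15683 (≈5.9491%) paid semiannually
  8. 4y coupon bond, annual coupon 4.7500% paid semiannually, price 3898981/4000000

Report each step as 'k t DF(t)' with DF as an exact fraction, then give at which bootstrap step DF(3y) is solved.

step 1 [0.5y] swap r/2=4/121: DF=(1 − 4/121·(0))/(1+4/121) = 121/125 ≈ 0.968000
step 2 [1y] bond c/2=1/25: DF=(32267/31250 − 1/25·(0.968000))/(1+1/25) = 2389/2500 ≈ 0.955600
step 3 [1.5y] swap r/2=367/14251: DF=(1 − 367/14251·(0.968000+0.955600))/(1+367/14251) = 4633/5000 ≈ 0.926600
step 4 [2y] swap r/2=541/18710: DF=(1 − 541/18710·(0.968000+0.955600+0.926600))/(1+541/18710) = 4459/5000 ≈ 0.891800
step 5 [2.5y] bond c/2=29/800: DF=(8324837/8000000 − 29/800·(0.968000+0.955600+0.926600+0.891800))/(1+29/800) = 8733/10000 ≈ 0.873300
step 6 [3y] zero: DF = P = 1689/2000 ≈ 0.844500
step 7 [3.5y] swap r/2=933/31366: DF=(1 − 933/31366·(0.968000+0.955600+0.926600+0.891800+0.873300+0.844500))/(1+933/31366) = 4067/5000 ≈ 0.813400
step 8 [4y] bond c/2=19/800: DF=(3898981/4000000 − 19/800·(0.968000+0.955600+0.926600+0.891800+0.873300+0.844500+0.813400))/(1+19/800) = 4033/5000 ≈ 0.806600

1 1/2 121/125
2 1 2389/2500
3 3/2 4633/5000
4 2 4459/5000
5 5/2 8733/10000
6 3 1689/2000
7 7/2 4067/5000
8 4 4033/5000
DF(3y) is solved at step 6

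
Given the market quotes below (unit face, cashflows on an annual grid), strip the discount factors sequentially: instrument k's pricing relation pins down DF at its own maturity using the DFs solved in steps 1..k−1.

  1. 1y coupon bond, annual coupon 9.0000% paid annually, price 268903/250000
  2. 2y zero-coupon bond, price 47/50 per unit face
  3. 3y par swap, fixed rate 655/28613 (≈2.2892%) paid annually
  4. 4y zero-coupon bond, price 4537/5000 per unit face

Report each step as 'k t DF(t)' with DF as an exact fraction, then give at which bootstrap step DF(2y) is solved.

1 1 2467/2500
2 2 47/50
3 3 1869/2000
4 4 4537/5000
DF(2y) is solved at step 2

step 1 [1y] bond c/1=9/100: DF=(268903/250000 − 9/100·(0))/(1+9/100) = 2467/2500 ≈ 0.986800
step 2 [2y] zero: DF = P = 47/50 ≈ 0.940000
step 3 [3y] swap r/1=655/28613: DF=(1 − 655/28613·(0.986800+0.940000))/(1+655/28613) = 1869/2000 ≈ 0.934500
step 4 [4y] zero: DF = P = 4537/5000 ≈ 0.907400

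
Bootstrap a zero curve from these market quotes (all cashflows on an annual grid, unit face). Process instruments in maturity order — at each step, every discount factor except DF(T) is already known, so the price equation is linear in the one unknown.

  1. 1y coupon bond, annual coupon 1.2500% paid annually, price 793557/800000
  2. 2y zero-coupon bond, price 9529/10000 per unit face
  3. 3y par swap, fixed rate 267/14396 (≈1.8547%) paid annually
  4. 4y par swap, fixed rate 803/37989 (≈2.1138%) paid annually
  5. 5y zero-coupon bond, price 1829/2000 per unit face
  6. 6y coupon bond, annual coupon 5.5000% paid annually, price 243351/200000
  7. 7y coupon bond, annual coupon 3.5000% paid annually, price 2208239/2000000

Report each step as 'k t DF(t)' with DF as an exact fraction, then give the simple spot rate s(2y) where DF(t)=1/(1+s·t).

1 1 9797/10000
2 2 9529/10000
3 3 4733/5000
4 4 9197/10000
5 5 1829/2000
6 6 2269/2500
7 7 8767/10000
s(2y) = (1/(9529/10000) − 1)/(2) = 471/19058 ≈ 2.4714%

step 1 [1y] bond c/1=1/80: DF=(793557/800000 − 1/80·(0))/(1+1/80) = 9797/10000 ≈ 0.979700
step 2 [2y] zero: DF = P = 9529/10000 ≈ 0.952900
step 3 [3y] swap r/1=267/14396: DF=(1 − 267/14396·(0.979700+0.952900))/(1+267/14396) = 4733/5000 ≈ 0.946600
step 4 [4y] swap r/1=803/37989: DF=(1 − 803/37989·(0.979700+0.952900+0.946600))/(1+803/37989) = 9197/10000 ≈ 0.919700
step 5 [5y] zero: DF = P = 1829/2000 ≈ 0.914500
step 6 [6y] bond c/1=11/200: DF=(243351/200000 − 11/200·(0.979700+0.952900+0.946600+0.919700+0.914500))/(1+11/200) = 2269/2500 ≈ 0.907600
step 7 [7y] bond c/1=7/200: DF=(2208239/2000000 − 7/200·(0.979700+0.952900+0.946600+0.919700+0.914500+0.907600))/(1+7/200) = 8767/10000 ≈ 0.876700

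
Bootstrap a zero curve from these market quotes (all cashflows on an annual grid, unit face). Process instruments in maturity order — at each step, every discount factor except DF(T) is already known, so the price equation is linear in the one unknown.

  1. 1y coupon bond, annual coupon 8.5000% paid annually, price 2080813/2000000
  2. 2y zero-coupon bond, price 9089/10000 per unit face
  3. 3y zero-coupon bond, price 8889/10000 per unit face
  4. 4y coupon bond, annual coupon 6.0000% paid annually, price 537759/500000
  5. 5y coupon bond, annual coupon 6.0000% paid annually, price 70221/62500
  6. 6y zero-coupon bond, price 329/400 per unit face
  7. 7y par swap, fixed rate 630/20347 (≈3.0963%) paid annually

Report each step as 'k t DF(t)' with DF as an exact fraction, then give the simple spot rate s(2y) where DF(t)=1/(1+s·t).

step 1 [1y] bond c/1=17/200: DF=(2080813/2000000 − 17/200·(0))/(1+17/200) = 9589/10000 ≈ 0.958900
step 2 [2y] zero: DF = P = 9089/10000 ≈ 0.908900
step 3 [3y] zero: DF = P = 8889/10000 ≈ 0.888900
step 4 [4y] bond c/1=3/50: DF=(537759/500000 − 3/50·(0.958900+0.908900+0.888900))/(1+3/50) = 4293/5000 ≈ 0.858600
step 5 [5y] bond c/1=3/50: DF=(70221/62500 − 3/50·(0.958900+0.908900+0.888900+0.858600))/(1+3/50) = 8553/10000 ≈ 0.855300
step 6 [6y] zero: DF = P = 329/400 ≈ 0.822500
step 7 [7y] swap r/1=630/20347: DF=(1 − 630/20347·(0.958900+0.908900+0.888900+0.858600+0.855300+0.822500))/(1+630/20347) = 811/1000 ≈ 0.811000

1 1 9589/10000
2 2 9089/10000
3 3 8889/10000
4 4 4293/5000
5 5 8553/10000
6 6 329/400
7 7 811/1000
s(2y) = (1/(9089/10000) − 1)/(2) = 911/18178 ≈ 5.0116%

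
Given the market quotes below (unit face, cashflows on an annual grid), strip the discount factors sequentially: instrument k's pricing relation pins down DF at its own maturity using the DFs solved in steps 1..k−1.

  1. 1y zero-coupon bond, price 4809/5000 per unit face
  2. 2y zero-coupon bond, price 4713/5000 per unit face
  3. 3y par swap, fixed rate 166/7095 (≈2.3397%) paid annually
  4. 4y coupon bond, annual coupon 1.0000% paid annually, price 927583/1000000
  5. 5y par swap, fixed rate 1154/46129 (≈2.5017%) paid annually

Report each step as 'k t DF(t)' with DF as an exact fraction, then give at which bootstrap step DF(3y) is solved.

step 1 [1y] zero: DF = P = 4809/5000 ≈ 0.961800
step 2 [2y] zero: DF = P = 4713/5000 ≈ 0.942600
step 3 [3y] swap r/1=166/7095: DF=(1 − 166/7095·(0.961800+0.942600))/(1+166/7095) = 1167/1250 ≈ 0.933600
step 4 [4y] bond c/1=1/100: DF=(927583/1000000 − 1/100·(0.961800+0.942600+0.933600))/(1+1/100) = 8903/10000 ≈ 0.890300
step 5 [5y] swap r/1=1154/46129: DF=(1 − 1154/46129·(0.961800+0.942600+0.933600+0.890300))/(1+1154/46129) = 4423/5000 ≈ 0.884600

1 1 4809/5000
2 2 4713/5000
3 3 1167/1250
4 4 8903/10000
5 5 4423/5000
DF(3y) is solved at step 3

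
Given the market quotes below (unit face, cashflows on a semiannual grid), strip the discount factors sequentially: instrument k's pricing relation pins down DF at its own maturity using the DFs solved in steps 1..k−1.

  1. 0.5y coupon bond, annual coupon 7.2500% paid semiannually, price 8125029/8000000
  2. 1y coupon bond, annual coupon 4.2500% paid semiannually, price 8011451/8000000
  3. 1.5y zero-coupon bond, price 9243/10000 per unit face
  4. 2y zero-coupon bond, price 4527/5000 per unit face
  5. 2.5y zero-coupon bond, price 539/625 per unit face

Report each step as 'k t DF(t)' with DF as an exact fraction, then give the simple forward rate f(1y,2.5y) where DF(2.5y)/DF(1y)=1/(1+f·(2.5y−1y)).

step 1 [0.5y] bond c/2=29/800: DF=(8125029/8000000 − 29/800·(0))/(1+29/800) = 9801/10000 ≈ 0.980100
step 2 [1y] bond c/2=17/800: DF=(8011451/8000000 − 17/800·(0.980100))/(1+17/800) = 4801/5000 ≈ 0.960200
step 3 [1.5y] zero: DF = P = 9243/10000 ≈ 0.924300
step 4 [2y] zero: DF = P = 4527/5000 ≈ 0.905400
step 5 [2.5y] zero: DF = P = 539/625 ≈ 0.862400

1 1/2 9801/10000
2 1 4801/5000
3 3/2 9243/10000
4 2 4527/5000
5 5/2 539/625
f(1y,2.5y) = ((4801/5000)/(539/625) − 1)/(3/2) = 163/2156 ≈ 7.5603%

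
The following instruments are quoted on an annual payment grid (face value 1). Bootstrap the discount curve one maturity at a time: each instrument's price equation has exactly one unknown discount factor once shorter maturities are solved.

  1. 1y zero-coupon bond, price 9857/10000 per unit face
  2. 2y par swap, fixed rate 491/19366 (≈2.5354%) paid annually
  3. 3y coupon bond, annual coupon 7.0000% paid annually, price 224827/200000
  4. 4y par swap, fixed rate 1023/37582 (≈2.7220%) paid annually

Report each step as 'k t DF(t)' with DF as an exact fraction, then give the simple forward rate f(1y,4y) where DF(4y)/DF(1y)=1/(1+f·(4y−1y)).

step 1 [1y] zero: DF = P = 9857/10000 ≈ 0.985700
step 2 [2y] swap r/1=491/19366: DF=(1 − 491/19366·(0.985700))/(1+491/19366) = 9509/10000 ≈ 0.950900
step 3 [3y] bond c/1=7/100: DF=(224827/200000 − 7/100·(0.985700+0.950900))/(1+7/100) = 9239/10000 ≈ 0.923900
step 4 [4y] swap r/1=1023/37582: DF=(1 − 1023/37582·(0.985700+0.950900+0.923900))/(1+1023/37582) = 8977/10000 ≈ 0.897700

1 1 9857/10000
2 2 9509/10000
3 3 9239/10000
4 4 8977/10000
f(1y,4y) = ((9857/10000)/(8977/10000) − 1)/(3) = 880/26931 ≈ 3.2676%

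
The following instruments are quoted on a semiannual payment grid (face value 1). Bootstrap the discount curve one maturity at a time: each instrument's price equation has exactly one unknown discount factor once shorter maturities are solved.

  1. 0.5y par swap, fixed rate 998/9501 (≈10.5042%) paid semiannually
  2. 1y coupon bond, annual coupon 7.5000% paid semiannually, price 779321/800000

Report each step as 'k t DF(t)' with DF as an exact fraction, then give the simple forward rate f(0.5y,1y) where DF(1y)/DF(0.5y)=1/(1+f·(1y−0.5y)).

1 1/2 9501/10000
2 1 4523/5000
f(0.5y,1y) = ((9501/10000)/(4523/5000) − 1)/(1/2) = 455/4523 ≈ 10.0597%

step 1 [0.5y] swap r/2=499/9501: DF=(1 − 499/9501·(0))/(1+499/9501) = 9501/10000 ≈ 0.950100
step 2 [1y] bond c/2=3/80: DF=(779321/800000 − 3/80·(0.950100))/(1+3/80) = 4523/5000 ≈ 0.904600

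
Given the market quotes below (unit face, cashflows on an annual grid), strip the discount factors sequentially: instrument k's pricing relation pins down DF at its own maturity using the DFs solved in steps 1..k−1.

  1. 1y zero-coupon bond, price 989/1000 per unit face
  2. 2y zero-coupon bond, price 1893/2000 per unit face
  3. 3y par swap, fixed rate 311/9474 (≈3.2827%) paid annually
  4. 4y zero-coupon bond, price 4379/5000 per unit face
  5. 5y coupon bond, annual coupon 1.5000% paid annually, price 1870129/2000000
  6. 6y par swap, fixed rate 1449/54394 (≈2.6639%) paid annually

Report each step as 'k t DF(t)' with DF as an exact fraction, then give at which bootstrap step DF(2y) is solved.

step 1 [1y] zero: DF = P = 989/1000 ≈ 0.989000
step 2 [2y] zero: DF = P = 1893/2000 ≈ 0.946500
step 3 [3y] swap r/1=311/9474: DF=(1 − 311/9474·(0.989000+0.946500))/(1+311/9474) = 9067/10000 ≈ 0.906700
step 4 [4y] zero: DF = P = 4379/5000 ≈ 0.875800
step 5 [5y] bond c/1=3/200: DF=(1870129/2000000 − 3/200·(0.989000+0.946500+0.906700+0.875800))/(1+3/200) = 8663/10000 ≈ 0.866300
step 6 [6y] swap r/1=1449/54394: DF=(1 − 1449/54394·(0.989000+0.946500+0.906700+0.875800+0.866300))/(1+1449/54394) = 8551/10000 ≈ 0.855100

1 1 989/1000
2 2 1893/2000
3 3 9067/10000
4 4 4379/5000
5 5 8663/10000
6 6 8551/10000
DF(2y) is solved at step 2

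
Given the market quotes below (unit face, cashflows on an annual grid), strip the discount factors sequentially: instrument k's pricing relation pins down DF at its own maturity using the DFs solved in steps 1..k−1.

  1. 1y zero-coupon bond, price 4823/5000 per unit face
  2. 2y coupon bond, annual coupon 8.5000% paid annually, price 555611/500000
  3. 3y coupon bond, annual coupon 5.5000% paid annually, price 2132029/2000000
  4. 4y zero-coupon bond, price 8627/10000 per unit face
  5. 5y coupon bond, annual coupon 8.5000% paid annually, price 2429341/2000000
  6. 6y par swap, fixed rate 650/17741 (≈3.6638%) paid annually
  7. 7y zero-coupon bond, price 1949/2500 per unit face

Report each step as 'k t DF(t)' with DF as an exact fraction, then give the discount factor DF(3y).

step 1 [1y] zero: DF = P = 4823/5000 ≈ 0.964600
step 2 [2y] bond c/1=17/200: DF=(555611/500000 − 17/200·(0.964600))/(1+17/200) = 4743/5000 ≈ 0.948600
step 3 [3y] bond c/1=11/200: DF=(2132029/2000000 − 11/200·(0.964600+0.948600))/(1+11/200) = 9107/10000 ≈ 0.910700
step 4 [4y] zero: DF = P = 8627/10000 ≈ 0.862700
step 5 [5y] bond c/1=17/200: DF=(2429341/2000000 − 17/200·(0.964600+0.948600+0.910700+0.862700))/(1+17/200) = 8307/10000 ≈ 0.830700
step 6 [6y] swap r/1=650/17741: DF=(1 − 650/17741·(0.964600+0.948600+0.910700+0.862700+0.830700))/(1+650/17741) = 161/200 ≈ 0.805000
step 7 [7y] zero: DF = P = 1949/2500 ≈ 0.779600

1 1 4823/5000
2 2 4743/5000
3 3 9107/10000
4 4 8627/10000
5 5 8307/10000
6 6 161/200
7 7 1949/2500
DF(3y) = 9107/10000 ≈ 0.910700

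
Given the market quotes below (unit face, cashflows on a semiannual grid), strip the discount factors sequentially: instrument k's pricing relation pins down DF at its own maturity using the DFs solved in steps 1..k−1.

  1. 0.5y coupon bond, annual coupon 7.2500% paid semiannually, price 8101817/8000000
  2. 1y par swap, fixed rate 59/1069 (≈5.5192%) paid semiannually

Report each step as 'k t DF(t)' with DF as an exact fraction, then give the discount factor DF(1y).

1 1/2 9773/10000
2 1 9469/10000
DF(1y) = 9469/10000 ≈ 0.946900

step 1 [0.5y] bond c/2=29/800: DF=(8101817/8000000 − 29/800·(0))/(1+29/800) = 9773/10000 ≈ 0.977300
step 2 [1y] swap r/2=59/2138: DF=(1 − 59/2138·(0.977300))/(1+59/2138) = 9469/10000 ≈ 0.946900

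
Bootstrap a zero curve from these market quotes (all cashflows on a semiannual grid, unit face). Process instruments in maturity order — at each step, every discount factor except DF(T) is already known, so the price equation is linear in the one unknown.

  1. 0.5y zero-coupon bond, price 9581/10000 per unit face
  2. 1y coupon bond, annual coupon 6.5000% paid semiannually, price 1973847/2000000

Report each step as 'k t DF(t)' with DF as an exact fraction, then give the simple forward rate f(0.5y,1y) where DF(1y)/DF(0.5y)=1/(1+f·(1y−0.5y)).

1 1/2 9581/10000
2 1 9257/10000
f(0.5y,1y) = ((9581/10000)/(9257/10000) − 1)/(1/2) = 648/9257 ≈ 7.0001%

step 1 [0.5y] zero: DF = P = 9581/10000 ≈ 0.958100
step 2 [1y] bond c/2=13/400: DF=(1973847/2000000 − 13/400·(0.958100))/(1+13/400) = 9257/10000 ≈ 0.925700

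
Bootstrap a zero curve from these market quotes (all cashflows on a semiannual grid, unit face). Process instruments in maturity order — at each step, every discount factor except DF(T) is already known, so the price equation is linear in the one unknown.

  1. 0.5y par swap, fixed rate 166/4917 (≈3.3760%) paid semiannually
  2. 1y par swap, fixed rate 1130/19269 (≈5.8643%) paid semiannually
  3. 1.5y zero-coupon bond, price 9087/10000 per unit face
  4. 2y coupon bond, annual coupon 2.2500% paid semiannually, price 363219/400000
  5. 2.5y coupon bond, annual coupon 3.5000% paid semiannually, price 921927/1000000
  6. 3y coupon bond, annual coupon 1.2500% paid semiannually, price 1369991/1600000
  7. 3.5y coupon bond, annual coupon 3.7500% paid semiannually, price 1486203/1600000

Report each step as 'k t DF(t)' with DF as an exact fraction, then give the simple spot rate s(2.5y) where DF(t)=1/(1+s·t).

1 1/2 4917/5000
2 1 1887/2000
3 3/2 9087/10000
4 2 1083/1250
5 5/2 1053/1250
6 3 8227/10000
7 7/2 813/1000
s(2.5y) = (1/(1053/1250) − 1)/(5/2) = 394/5265 ≈ 7.4834%

step 1 [0.5y] swap r/2=83/4917: DF=(1 − 83/4917·(0))/(1+83/4917) = 4917/5000 ≈ 0.983400
step 2 [1y] swap r/2=565/19269: DF=(1 − 565/19269·(0.983400))/(1+565/19269) = 1887/2000 ≈ 0.943500
step 3 [1.5y] zero: DF = P = 9087/10000 ≈ 0.908700
step 4 [2y] bond c/2=9/800: DF=(363219/400000 − 9/800·(0.983400+0.943500+0.908700))/(1+9/800) = 1083/1250 ≈ 0.866400
step 5 [2.5y] bond c/2=7/400: DF=(921927/1000000 − 7/400·(0.983400+0.943500+0.908700+0.866400))/(1+7/400) = 1053/1250 ≈ 0.842400
step 6 [3y] bond c/2=1/160: DF=(1369991/1600000 − 1/160·(0.983400+0.943500+0.908700+0.866400+0.842400))/(1+1/160) = 8227/10000 ≈ 0.822700
step 7 [3.5y] bond c/2=3/160: DF=(1486203/1600000 − 3/160·(0.983400+0.943500+0.908700+0.866400+0.842400+0.822700))/(1+3/160) = 813/1000 ≈ 0.813000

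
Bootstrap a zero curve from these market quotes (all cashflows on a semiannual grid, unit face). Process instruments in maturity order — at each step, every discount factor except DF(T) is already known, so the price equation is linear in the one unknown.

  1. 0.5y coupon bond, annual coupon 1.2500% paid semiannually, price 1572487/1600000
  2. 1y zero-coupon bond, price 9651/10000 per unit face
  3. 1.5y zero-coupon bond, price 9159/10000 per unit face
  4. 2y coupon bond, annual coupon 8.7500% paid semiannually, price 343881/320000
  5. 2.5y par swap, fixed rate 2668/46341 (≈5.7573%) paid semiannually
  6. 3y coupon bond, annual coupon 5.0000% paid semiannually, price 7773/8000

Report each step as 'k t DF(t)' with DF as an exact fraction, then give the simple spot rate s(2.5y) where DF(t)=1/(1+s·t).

1 1/2 9767/10000
2 1 9651/10000
3 3/2 9159/10000
4 2 4549/5000
5 5/2 4333/5000
6 3 8349/10000
s(2.5y) = (1/(4333/5000) − 1)/(5/2) = 1334/21665 ≈ 6.1574%

step 1 [0.5y] bond c/2=1/160: DF=(1572487/1600000 − 1/160·(0))/(1+1/160) = 9767/10000 ≈ 0.976700
step 2 [1y] zero: DF = P = 9651/10000 ≈ 0.965100
step 3 [1.5y] zero: DF = P = 9159/10000 ≈ 0.915900
step 4 [2y] bond c/2=7/160: DF=(343881/320000 − 7/160·(0.976700+0.965100+0.915900))/(1+7/160) = 4549/5000 ≈ 0.909800
step 5 [2.5y] swap r/2=1334/46341: DF=(1 − 1334/46341·(0.976700+0.965100+0.915900+0.909800))/(1+1334/46341) = 4333/5000 ≈ 0.866600
step 6 [3y] bond c/2=1/40: DF=(7773/8000 − 1/40·(0.976700+0.965100+0.915900+0.909800+0.866600))/(1+1/40) = 8349/10000 ≈ 0.834900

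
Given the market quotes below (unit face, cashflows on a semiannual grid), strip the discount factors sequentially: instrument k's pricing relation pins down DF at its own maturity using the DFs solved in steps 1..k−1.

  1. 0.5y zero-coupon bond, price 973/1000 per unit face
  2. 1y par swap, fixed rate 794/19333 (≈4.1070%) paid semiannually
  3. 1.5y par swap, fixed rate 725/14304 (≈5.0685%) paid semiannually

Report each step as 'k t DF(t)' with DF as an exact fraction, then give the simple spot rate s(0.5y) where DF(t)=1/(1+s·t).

step 1 [0.5y] zero: DF = P = 973/1000 ≈ 0.973000
step 2 [1y] swap r/2=397/19333: DF=(1 − 397/19333·(0.973000))/(1+397/19333) = 9603/10000 ≈ 0.960300
step 3 [1.5y] swap r/2=725/28608: DF=(1 − 725/28608·(0.973000+0.960300))/(1+725/28608) = 371/400 ≈ 0.927500

1 1/2 973/1000
2 1 9603/10000
3 3/2 371/400
s(0.5y) = (1/(973/1000) − 1)/(1/2) = 54/973 ≈ 5.5498%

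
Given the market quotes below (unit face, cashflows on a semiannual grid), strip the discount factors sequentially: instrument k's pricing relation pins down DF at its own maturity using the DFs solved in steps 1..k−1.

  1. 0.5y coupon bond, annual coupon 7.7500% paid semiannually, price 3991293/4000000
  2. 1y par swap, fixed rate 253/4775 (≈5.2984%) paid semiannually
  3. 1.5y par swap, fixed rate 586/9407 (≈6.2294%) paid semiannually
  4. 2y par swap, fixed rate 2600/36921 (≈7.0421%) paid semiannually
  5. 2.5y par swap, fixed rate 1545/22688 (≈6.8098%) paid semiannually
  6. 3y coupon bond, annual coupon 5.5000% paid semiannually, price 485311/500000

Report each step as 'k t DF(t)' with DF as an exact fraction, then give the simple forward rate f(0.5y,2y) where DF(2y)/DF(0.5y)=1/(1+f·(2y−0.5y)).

1 1/2 4803/5000
2 1 4747/5000
3 3/2 9121/10000
4 2 87/100
5 5/2 1691/2000
6 3 1029/1250
f(0.5y,2y) = ((4803/5000)/(87/100) − 1)/(3/2) = 151/2175 ≈ 6.9425%

step 1 [0.5y] bond c/2=31/800: DF=(3991293/4000000 − 31/800·(0))/(1+31/800) = 4803/5000 ≈ 0.960600
step 2 [1y] swap r/2=253/9550: DF=(1 − 253/9550·(0.960600))/(1+253/9550) = 4747/5000 ≈ 0.949400
step 3 [1.5y] swap r/2=293/9407: DF=(1 − 293/9407·(0.960600+0.949400))/(1+293/9407) = 9121/10000 ≈ 0.912100
step 4 [2y] swap r/2=1300/36921: DF=(1 − 1300/36921·(0.960600+0.949400+0.912100))/(1+1300/36921) = 87/100 ≈ 0.870000
step 5 [2.5y] swap r/2=1545/45376: DF=(1 − 1545/45376·(0.960600+0.949400+0.912100+0.870000))/(1+1545/45376) = 1691/2000 ≈ 0.845500
step 6 [3y] bond c/2=11/400: DF=(485311/500000 − 11/400·(0.960600+0.949400+0.912100+0.870000+0.845500))/(1+11/400) = 1029/1250 ≈ 0.823200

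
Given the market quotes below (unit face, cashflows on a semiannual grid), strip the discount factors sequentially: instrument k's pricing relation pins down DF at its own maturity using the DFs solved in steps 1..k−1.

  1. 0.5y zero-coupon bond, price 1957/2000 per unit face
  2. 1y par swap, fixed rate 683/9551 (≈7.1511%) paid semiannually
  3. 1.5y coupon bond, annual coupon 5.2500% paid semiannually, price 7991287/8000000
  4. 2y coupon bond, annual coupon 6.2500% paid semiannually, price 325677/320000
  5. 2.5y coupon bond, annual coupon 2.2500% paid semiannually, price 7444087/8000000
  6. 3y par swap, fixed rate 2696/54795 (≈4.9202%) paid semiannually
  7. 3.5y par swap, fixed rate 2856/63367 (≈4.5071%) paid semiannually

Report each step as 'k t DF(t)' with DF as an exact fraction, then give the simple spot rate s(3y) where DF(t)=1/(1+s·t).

step 1 [0.5y] zero: DF = P = 1957/2000 ≈ 0.978500
step 2 [1y] swap r/2=683/19102: DF=(1 − 683/19102·(0.978500))/(1+683/19102) = 9317/10000 ≈ 0.931700
step 3 [1.5y] bond c/2=21/800: DF=(7991287/8000000 − 21/800·(0.978500+0.931700))/(1+21/800) = 1849/2000 ≈ 0.924500
step 4 [2y] bond c/2=1/32: DF=(325677/320000 − 1/32·(0.978500+0.931700+0.924500))/(1+1/32) = 901/1000 ≈ 0.901000
step 5 [2.5y] bond c/2=9/800: DF=(7444087/8000000 − 9/800·(0.978500+0.931700+0.924500+0.901000))/(1+9/800) = 4393/5000 ≈ 0.878600
step 6 [3y] swap r/2=1348/54795: DF=(1 − 1348/54795·(0.978500+0.931700+0.924500+0.901000+0.878600))/(1+1348/54795) = 2163/2500 ≈ 0.865200
step 7 [3.5y] swap r/2=1428/63367: DF=(1 − 1428/63367·(0.978500+0.931700+0.924500+0.901000+0.878600+0.865200))/(1+1428/63367) = 2143/2500 ≈ 0.857200

1 1/2 1957/2000
2 1 9317/10000
3 3/2 1849/2000
4 2 901/1000
5 5/2 4393/5000
6 3 2163/2500
7 7/2 2143/2500
s(3y) = (1/(2163/2500) − 1)/(3) = 337/6489 ≈ 5.1934%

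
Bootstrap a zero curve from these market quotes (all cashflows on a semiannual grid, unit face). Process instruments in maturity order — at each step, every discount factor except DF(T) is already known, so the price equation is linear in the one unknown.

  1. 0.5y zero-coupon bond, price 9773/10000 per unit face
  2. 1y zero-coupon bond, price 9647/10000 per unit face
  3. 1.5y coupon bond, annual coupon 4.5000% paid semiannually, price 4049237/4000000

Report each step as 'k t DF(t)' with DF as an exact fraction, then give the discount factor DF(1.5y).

1 1/2 9773/10000
2 1 9647/10000
3 3/2 9473/10000
DF(1.5y) = 9473/10000 ≈ 0.947300

step 1 [0.5y] zero: DF = P = 9773/10000 ≈ 0.977300
step 2 [1y] zero: DF = P = 9647/10000 ≈ 0.964700
step 3 [1.5y] bond c/2=9/400: DF=(4049237/4000000 − 9/400·(0.977300+0.964700))/(1+9/400) = 9473/10000 ≈ 0.947300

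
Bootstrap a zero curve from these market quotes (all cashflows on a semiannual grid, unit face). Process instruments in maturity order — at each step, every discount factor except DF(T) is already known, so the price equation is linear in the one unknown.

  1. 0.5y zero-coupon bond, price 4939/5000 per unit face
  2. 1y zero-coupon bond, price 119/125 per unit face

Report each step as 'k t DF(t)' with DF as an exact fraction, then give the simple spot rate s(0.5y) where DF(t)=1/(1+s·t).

1 1/2 4939/5000
2 1 119/125
s(0.5y) = (1/(4939/5000) − 1)/(1/2) = 122/4939 ≈ 2.4701%

step 1 [0.5y] zero: DF = P = 4939/5000 ≈ 0.987800
step 2 [1y] zero: DF = P = 119/125 ≈ 0.952000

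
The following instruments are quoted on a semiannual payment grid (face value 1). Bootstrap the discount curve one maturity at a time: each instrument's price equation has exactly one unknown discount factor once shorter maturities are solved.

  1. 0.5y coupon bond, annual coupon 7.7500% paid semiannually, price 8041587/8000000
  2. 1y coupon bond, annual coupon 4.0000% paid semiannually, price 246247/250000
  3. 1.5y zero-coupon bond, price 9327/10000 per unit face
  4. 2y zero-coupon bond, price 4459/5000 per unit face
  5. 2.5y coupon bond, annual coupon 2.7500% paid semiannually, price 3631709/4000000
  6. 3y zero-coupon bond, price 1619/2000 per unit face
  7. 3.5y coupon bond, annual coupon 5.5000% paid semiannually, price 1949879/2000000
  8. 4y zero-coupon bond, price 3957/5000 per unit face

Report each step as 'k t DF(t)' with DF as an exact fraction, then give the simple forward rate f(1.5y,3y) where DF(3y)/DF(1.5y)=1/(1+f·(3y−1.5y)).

step 1 [0.5y] bond c/2=31/800: DF=(8041587/8000000 − 31/800·(0))/(1+31/800) = 9677/10000 ≈ 0.967700
step 2 [1y] bond c/2=1/50: DF=(246247/250000 − 1/50·(0.967700))/(1+1/50) = 9467/10000 ≈ 0.946700
step 3 [1.5y] zero: DF = P = 9327/10000 ≈ 0.932700
step 4 [2y] zero: DF = P = 4459/5000 ≈ 0.891800
step 5 [2.5y] bond c/2=11/800: DF=(3631709/4000000 − 11/800·(0.967700+0.946700+0.932700+0.891800))/(1+11/800) = 8449/10000 ≈ 0.844900
step 6 [3y] zero: DF = P = 1619/2000 ≈ 0.809500
step 7 [3.5y] bond c/2=11/400: DF=(1949879/2000000 − 11/400·(0.967700+0.946700+0.932700+0.891800+0.844900+0.809500))/(1+11/400) = 1609/2000 ≈ 0.804500
step 8 [4y] zero: DF = P = 3957/5000 ≈ 0.791400

1 1/2 9677/10000
2 1 9467/10000
3 3/2 9327/10000
4 2 4459/5000
5 5/2 8449/10000
6 3 1619/2000
7 7/2 1609/2000
8 4 3957/5000
f(1.5y,3y) = ((9327/10000)/(1619/2000) − 1)/(3/2) = 2464/24285 ≈ 10.1462%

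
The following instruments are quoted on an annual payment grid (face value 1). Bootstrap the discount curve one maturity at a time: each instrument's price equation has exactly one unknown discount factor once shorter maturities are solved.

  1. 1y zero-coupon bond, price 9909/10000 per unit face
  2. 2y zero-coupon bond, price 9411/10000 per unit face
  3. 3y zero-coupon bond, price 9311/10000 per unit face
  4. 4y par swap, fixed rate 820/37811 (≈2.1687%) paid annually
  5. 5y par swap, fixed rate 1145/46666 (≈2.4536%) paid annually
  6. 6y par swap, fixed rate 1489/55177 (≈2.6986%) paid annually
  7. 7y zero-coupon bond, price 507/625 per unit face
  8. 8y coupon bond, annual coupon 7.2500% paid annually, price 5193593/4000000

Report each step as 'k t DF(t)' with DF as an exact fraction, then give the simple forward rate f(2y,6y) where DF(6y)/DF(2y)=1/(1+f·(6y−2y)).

step 1 [1y] zero: DF = P = 9909/10000 ≈ 0.990900
step 2 [2y] zero: DF = P = 9411/10000 ≈ 0.941100
step 3 [3y] zero: DF = P = 9311/10000 ≈ 0.931100
step 4 [4y] swap r/1=820/37811: DF=(1 − 820/37811·(0.990900+0.941100+0.931100))/(1+820/37811) = 459/500 ≈ 0.918000
step 5 [5y] swap r/1=1145/46666: DF=(1 − 1145/46666·(0.990900+0.941100+0.931100+0.918000))/(1+1145/46666) = 1771/2000 ≈ 0.885500
step 6 [6y] swap r/1=1489/55177: DF=(1 − 1489/55177·(0.990900+0.941100+0.931100+0.918000+0.885500))/(1+1489/55177) = 8511/10000 ≈ 0.851100
step 7 [7y] zero: DF = P = 507/625 ≈ 0.811200
step 8 [8y] bond c/1=29/400: DF=(5193593/4000000 − 29/400·(0.990900+0.941100+0.931100+0.918000+0.885500+0.851100+0.811200))/(1+29/400) = 1957/2500 ≈ 0.782800

1 1 9909/10000
2 2 9411/10000
3 3 9311/10000
4 4 459/500
5 5 1771/2000
6 6 8511/10000
7 7 507/625
8 8 1957/2500
f(2y,6y) = ((9411/10000)/(8511/10000) − 1)/(4) = 75/2837 ≈ 2.6436%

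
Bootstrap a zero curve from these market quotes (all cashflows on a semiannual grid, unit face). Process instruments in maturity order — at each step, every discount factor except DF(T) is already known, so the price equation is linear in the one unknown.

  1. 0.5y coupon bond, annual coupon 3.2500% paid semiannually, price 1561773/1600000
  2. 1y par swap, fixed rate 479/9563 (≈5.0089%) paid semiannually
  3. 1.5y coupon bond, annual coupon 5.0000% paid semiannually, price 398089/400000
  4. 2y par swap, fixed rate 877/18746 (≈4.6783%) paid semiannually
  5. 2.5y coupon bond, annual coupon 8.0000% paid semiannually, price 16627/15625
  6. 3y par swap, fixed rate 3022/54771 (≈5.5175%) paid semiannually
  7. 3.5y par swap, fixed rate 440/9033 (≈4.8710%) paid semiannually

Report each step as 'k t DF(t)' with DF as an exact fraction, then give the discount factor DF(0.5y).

step 1 [0.5y] bond c/2=13/800: DF=(1561773/1600000 − 13/800·(0))/(1+13/800) = 1921/2000 ≈ 0.960500
step 2 [1y] swap r/2=479/19126: DF=(1 − 479/19126·(0.960500))/(1+479/19126) = 9521/10000 ≈ 0.952100
step 3 [1.5y] bond c/2=1/40: DF=(398089/400000 − 1/40·(0.960500+0.952100))/(1+1/40) = 9243/10000 ≈ 0.924300
step 4 [2y] swap r/2=877/37492: DF=(1 − 877/37492·(0.960500+0.952100+0.924300))/(1+877/37492) = 9123/10000 ≈ 0.912300
step 5 [2.5y] bond c/2=1/25: DF=(16627/15625 − 1/25·(0.960500+0.952100+0.924300+0.912300))/(1+1/25) = 879/1000 ≈ 0.879000
step 6 [3y] swap r/2=1511/54771: DF=(1 − 1511/54771·(0.960500+0.952100+0.924300+0.912300+0.879000))/(1+1511/54771) = 8489/10000 ≈ 0.848900
step 7 [3.5y] swap r/2=220/9033: DF=(1 − 220/9033·(0.960500+0.952100+0.924300+0.912300+0.879000+0.848900))/(1+220/9033) = 423/500 ≈ 0.846000

1 1/2 1921/2000
2 1 9521/10000
3 3/2 9243/10000
4 2 9123/10000
5 5/2 879/1000
6 3 8489/10000
7 7/2 423/500
DF(0.5y) = 1921/2000 ≈ 0.960500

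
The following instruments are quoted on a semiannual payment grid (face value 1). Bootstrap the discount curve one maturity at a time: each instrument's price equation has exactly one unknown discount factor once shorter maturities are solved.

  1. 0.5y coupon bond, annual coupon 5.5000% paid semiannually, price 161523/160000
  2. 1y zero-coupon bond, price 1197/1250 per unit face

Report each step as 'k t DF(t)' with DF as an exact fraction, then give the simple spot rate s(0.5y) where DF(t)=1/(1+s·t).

step 1 [0.5y] bond c/2=11/400: DF=(161523/160000 − 11/400·(0))/(1+11/400) = 393/400 ≈ 0.982500
step 2 [1y] zero: DF = P = 1197/1250 ≈ 0.957600

1 1/2 393/400
2 1 1197/1250
s(0.5y) = (1/(393/400) − 1)/(1/2) = 14/393 ≈ 3.5623%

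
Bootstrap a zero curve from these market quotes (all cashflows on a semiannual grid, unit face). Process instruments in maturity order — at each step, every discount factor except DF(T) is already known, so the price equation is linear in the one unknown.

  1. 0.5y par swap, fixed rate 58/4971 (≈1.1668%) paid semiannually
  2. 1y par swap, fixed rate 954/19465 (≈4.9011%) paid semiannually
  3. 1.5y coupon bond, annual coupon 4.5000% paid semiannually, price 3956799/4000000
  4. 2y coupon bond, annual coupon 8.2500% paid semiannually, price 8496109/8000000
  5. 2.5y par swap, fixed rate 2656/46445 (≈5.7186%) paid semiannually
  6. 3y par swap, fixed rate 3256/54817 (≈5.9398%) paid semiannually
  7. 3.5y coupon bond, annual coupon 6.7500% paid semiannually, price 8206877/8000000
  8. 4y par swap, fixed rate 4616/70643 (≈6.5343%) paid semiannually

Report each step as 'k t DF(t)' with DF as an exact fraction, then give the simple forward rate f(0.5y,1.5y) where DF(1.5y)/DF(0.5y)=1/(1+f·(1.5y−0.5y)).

1 1/2 4971/5000
2 1 9523/10000
3 3/2 4623/5000
4 2 4531/5000
5 5/2 542/625
6 3 2093/2500
7 7/2 4067/5000
8 4 1923/2500
f(0.5y,1.5y) = ((4971/5000)/(4623/5000) − 1)/(1) = 116/1541 ≈ 7.5276%

step 1 [0.5y] swap r/2=29/4971: DF=(1 − 29/4971·(0))/(1+29/4971) = 4971/5000 ≈ 0.994200
step 2 [1y] swap r/2=477/19465: DF=(1 − 477/19465·(0.994200))/(1+477/19465) = 9523/10000 ≈ 0.952300
step 3 [1.5y] bond c/2=9/400: DF=(3956799/4000000 − 9/400·(0.994200+0.952300))/(1+9/400) = 4623/5000 ≈ 0.924600
step 4 [2y] bond c/2=33/800: DF=(8496109/8000000 − 33/800·(0.994200+0.952300+0.924600))/(1+33/800) = 4531/5000 ≈ 0.906200
step 5 [2.5y] swap r/2=1328/46445: DF=(1 − 1328/46445·(0.994200+0.952300+0.924600+0.906200))/(1+1328/46445) = 542/625 ≈ 0.867200
step 6 [3y] swap r/2=1628/54817: DF=(1 − 1628/54817·(0.994200+0.952300+0.924600+0.906200+0.867200))/(1+1628/54817) = 2093/2500 ≈ 0.837200
step 7 [3.5y] bond c/2=27/800: DF=(8206877/8000000 − 27/800·(0.994200+0.952300+0.924600+0.906200+0.867200+0.837200))/(1+27/800) = 4067/5000 ≈ 0.813400
step 8 [4y] swap r/2=2308/70643: DF=(1 − 2308/70643·(0.994200+0.952300+0.924600+0.906200+0.867200+0.837200+0.813400))/(1+2308/70643) = 1923/2500 ≈ 0.769200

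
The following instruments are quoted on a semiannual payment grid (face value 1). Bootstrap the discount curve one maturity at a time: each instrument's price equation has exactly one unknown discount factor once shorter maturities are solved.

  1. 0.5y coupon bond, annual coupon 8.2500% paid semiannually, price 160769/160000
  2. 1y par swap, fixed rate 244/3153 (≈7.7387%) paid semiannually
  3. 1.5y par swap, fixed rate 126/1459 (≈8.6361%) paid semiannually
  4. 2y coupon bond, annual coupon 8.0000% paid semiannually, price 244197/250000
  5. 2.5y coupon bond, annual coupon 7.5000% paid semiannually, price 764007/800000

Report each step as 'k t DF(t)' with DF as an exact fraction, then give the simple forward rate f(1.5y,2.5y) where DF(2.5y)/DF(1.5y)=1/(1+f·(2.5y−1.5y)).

1 1/2 193/200
2 1 2317/2500
3 3/2 8803/10000
4 2 4163/5000
5 5/2 3951/5000
f(1.5y,2.5y) = ((8803/10000)/(3951/5000) − 1)/(1) = 901/7902 ≈ 11.4022%

step 1 [0.5y] bond c/2=33/800: DF=(160769/160000 − 33/800·(0))/(1+33/800) = 193/200 ≈ 0.965000
step 2 [1y] swap r/2=122/3153: DF=(1 − 122/3153·(0.965000))/(1+122/3153) = 2317/2500 ≈ 0.926800
step 3 [1.5y] swap r/2=63/1459: DF=(1 − 63/1459·(0.965000+0.926800))/(1+63/1459) = 8803/10000 ≈ 0.880300
step 4 [2y] bond c/2=1/25: DF=(244197/250000 − 1/25·(0.965000+0.926800+0.880300))/(1+1/25) = 4163/5000 ≈ 0.832600
step 5 [2.5y] bond c/2=3/80: DF=(764007/800000 − 3/80·(0.965000+0.926800+0.880300+0.832600))/(1+3/80) = 3951/5000 ≈ 0.790200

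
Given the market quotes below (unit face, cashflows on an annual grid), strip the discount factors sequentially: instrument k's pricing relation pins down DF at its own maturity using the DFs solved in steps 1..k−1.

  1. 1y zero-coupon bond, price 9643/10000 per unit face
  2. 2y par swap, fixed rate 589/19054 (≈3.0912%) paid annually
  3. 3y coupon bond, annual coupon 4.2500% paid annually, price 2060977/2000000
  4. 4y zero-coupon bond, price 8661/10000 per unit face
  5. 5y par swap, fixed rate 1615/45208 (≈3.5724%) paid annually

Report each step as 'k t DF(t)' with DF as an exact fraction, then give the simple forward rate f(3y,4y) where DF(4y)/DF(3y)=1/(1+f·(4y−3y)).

1 1 9643/10000
2 2 9411/10000
3 3 2277/2500
4 4 8661/10000
5 5 1677/2000
f(3y,4y) = ((2277/2500)/(8661/10000) − 1)/(1) = 149/2887 ≈ 5.1611%

step 1 [1y] zero: DF = P = 9643/10000 ≈ 0.964300
step 2 [2y] swap r/1=589/19054: DF=(1 − 589/19054·(0.964300))/(1+589/19054) = 9411/10000 ≈ 0.941100
step 3 [3y] bond c/1=17/400: DF=(2060977/2000000 − 17/400·(0.964300+0.941100))/(1+17/400) = 2277/2500 ≈ 0.910800
step 4 [4y] zero: DF = P = 8661/10000 ≈ 0.866100
step 5 [5y] swap r/1=1615/45208: DF=(1 − 1615/45208·(0.964300+0.941100+0.910800+0.866100))/(1+1615/45208) = 1677/2000 ≈ 0.838500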